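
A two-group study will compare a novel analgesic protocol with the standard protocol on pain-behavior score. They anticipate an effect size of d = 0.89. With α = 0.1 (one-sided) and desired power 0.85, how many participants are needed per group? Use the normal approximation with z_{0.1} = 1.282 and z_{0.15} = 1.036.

n = 14 per group

For two independent groups with equal n: n = 2·((z_{α} + z_β) / d)².
z_{α} + z_β = 1.282 + 1.036 = 2.318.
n = 2 × (2.318 / 0.89)² = 2 × 2.604² = 2 × 6.78 = 13.6.
Round up to the next whole participant.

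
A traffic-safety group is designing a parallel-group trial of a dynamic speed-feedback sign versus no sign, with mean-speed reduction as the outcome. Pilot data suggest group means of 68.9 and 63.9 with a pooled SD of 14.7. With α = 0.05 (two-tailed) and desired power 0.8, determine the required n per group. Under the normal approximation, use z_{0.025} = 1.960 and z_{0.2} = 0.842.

Cohen's d = |M₁ − M₂| / SD_pooled = |68.9 − 63.9| / 14.7 = 5.0 / 14.7 = 0.340.
For two independent groups with equal n: n = 2·((z_{α/2} + z_β) / d)².
z_{α/2} + z_β = 1.960 + 0.842 = 2.802.
n = 2 × (2.802 / 0.340)² = 2 × 8.241² = 2 × 67.92 = 135.8.
Round up to the next whole participant.

n = 136 per group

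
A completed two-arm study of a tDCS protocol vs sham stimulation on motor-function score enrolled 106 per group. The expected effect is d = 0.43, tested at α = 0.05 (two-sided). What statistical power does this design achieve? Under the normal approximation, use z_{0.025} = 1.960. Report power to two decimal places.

For two equal groups, power = Φ(d·√(n/2) − z_{α/2}).
d·√(n/2) = 0.43 × √(106/2) = 0.43 × 7.280 = 3.130.
z_β = 3.130 − 1.960 = 1.170.
Power = Φ(1.170) = 0.879.

power ≈ 0.88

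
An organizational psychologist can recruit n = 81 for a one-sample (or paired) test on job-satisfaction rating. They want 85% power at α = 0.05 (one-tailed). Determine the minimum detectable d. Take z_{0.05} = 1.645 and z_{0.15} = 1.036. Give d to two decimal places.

For a single sample (or paired design) of n = 81: d_min = (z_{α} + z_β)/√n.
z-sum = 1.645 + 1.036 = 2.681.
d_min = 2.681 / √81 = 2.681 / 9.000 = 0.298.

d_min ≈ 0.30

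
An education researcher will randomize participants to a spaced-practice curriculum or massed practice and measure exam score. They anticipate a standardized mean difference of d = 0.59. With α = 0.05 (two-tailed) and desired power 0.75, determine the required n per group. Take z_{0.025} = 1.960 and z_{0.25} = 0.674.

n = 40 per group

For two independent groups with equal n: n = 2·((z_{α/2} + z_β) / d)².
z_{α/2} + z_β = 1.960 + 0.674 = 2.634.
n = 2 × (2.634 / 0.59)² = 2 × 4.464² = 2 × 19.93 = 39.9.
Round up to the next whole participant.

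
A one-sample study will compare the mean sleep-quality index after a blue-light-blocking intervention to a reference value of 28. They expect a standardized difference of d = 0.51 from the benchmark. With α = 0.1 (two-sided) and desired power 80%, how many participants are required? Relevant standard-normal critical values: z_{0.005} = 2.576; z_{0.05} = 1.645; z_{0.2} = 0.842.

n = 24

For a one-sample test: n = ((z_{α/2} + z_β) / d)².
z_{α/2} + z_β = 1.645 + 0.842 = 2.487.
n = (2.487 / 0.51)² = 4.876² = 23.78.
Round up.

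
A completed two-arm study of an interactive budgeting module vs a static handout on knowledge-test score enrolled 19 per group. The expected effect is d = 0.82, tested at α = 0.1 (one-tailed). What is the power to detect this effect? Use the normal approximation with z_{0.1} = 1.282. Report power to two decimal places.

power ≈ 0.89

For two equal groups, power = Φ(d·√(n/2) − z_{α}).
d·√(n/2) = 0.82 × √(19/2) = 0.82 × 3.082 = 2.527.
z_β = 2.527 − 1.282 = 1.245.
Power = Φ(1.245) = 0.894.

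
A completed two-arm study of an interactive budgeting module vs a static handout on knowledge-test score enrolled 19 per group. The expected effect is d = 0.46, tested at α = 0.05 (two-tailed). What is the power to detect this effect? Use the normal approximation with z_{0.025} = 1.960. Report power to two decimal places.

power ≈ 0.29

For two equal groups, power = Φ(d·√(n/2) − z_{α/2}).
d·√(n/2) = 0.46 × √(19/2) = 0.46 × 3.082 = 1.418.
z_β = 1.418 − 1.960 = -0.542.
Power = Φ(-0.542) = 0.294.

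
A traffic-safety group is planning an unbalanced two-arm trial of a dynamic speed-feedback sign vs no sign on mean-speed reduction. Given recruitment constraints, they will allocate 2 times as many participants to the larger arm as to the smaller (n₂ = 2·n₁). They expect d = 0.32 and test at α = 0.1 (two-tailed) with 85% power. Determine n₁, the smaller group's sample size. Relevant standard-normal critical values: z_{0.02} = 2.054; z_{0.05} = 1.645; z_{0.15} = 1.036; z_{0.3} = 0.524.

n₁ = 106

With allocation ratio k = n₂/n₁ = 2, Var(x̄₁−x̄₂) = σ²(1/n₁ + 1/(k·n₁)) = σ²·(k+1)/(k·n₁).
So n₁ = (1 + 1/k)·((z_{α/2} + z_β)/d)² = 1.500 × (2.681/0.32)².
n₁ = 1.500 × 70.19 = 105.3.
Round up: n₁ = 106, giving n₂ = 2 × 106 = 212.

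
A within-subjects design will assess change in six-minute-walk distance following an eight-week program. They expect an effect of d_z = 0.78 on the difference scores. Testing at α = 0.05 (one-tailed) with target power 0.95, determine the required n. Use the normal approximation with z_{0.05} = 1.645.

n = 18 pairs

For a paired (one-sample on differences) test: n = ((z_{α} + z_β) / d)².
z_{α} + z_β = 1.645 + 1.645 = 3.290.
n = (3.290 / 0.78)² = 4.218² = 17.79.
Round up.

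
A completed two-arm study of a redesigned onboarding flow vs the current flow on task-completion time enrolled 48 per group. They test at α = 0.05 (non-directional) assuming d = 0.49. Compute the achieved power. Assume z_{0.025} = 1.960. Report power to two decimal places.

For two equal groups, power = Φ(d·√(n/2) − z_{α/2}).
d·√(n/2) = 0.49 × √(48/2) = 0.49 × 4.899 = 2.400.
z_β = 2.400 − 1.960 = 0.440.
Power = Φ(0.440) = 0.670.

power ≈ 0.67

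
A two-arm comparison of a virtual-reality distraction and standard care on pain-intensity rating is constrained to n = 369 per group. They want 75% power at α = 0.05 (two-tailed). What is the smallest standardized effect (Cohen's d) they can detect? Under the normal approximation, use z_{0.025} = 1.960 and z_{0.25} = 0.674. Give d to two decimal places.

For two independent groups of n = 369 each: d_min = (z_{α/2} + z_β)·√(2/n).
z-sum = 1.960 + 0.674 = 2.634.
d_min = 2.634 × √(2/369) = 2.634 × 0.0736 = 0.194.

d_min ≈ 0.19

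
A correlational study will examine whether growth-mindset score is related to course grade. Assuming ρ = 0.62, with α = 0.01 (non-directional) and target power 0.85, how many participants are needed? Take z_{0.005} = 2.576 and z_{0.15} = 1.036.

n = 28

Fisher's z: C = ½·ln((1+r)/(1−r)) = ½·ln(4.2632) = 0.7250.
n = ((z_{α/2} + z_β)/C)² + 3.
(2.576 + 1.036) / 0.7250 = 3.612 / 0.7250 = 4.982.
n = 4.982² + 3 = 24.82 + 3 = 27.8.
Round up.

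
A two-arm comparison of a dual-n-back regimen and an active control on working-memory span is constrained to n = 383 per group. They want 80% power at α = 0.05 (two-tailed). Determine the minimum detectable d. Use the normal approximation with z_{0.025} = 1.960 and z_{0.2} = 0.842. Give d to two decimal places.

d_min ≈ 0.20

For two independent groups of n = 383 each: d_min = (z_{α/2} + z_β)·√(2/n).
z-sum = 1.960 + 0.842 = 2.802.
d_min = 2.802 × √(2/383) = 2.802 × 0.0723 = 0.202.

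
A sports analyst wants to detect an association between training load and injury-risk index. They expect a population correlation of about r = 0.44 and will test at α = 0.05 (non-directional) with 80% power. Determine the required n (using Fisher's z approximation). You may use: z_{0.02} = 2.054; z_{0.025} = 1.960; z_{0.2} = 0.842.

n = 39

Fisher's z: C = ½·ln((1+r)/(1−r)) = ½·ln(2.5714) = 0.4722.
n = ((z_{α/2} + z_β)/C)² + 3.
(1.960 + 0.842) / 0.4722 = 2.802 / 0.4722 = 5.934.
n = 5.934² + 3 = 35.21 + 3 = 38.2.
Round up.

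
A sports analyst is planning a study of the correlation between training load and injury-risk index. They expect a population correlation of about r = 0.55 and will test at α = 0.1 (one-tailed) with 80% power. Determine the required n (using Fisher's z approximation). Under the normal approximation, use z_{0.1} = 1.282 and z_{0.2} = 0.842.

n = 15

Fisher's z: C = ½·ln((1+r)/(1−r)) = ½·ln(3.4444) = 0.6184.
n = ((z_{α} + z_β)/C)² + 3.
(1.282 + 0.842) / 0.6184 = 2.124 / 0.6184 = 3.435.
n = 3.435² + 3 = 11.80 + 3 = 14.8.
Round up.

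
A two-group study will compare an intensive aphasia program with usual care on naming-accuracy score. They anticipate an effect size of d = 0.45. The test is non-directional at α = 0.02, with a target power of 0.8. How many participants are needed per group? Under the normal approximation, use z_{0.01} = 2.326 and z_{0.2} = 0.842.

n = 100 per group

For two independent groups with equal n: n = 2·((z_{α/2} + z_β) / d)².
z_{α/2} + z_β = 2.326 + 0.842 = 3.168.
n = 2 × (3.168 / 0.45)² = 2 × 7.040² = 2 × 49.56 = 99.1.
Round up to the next whole participant.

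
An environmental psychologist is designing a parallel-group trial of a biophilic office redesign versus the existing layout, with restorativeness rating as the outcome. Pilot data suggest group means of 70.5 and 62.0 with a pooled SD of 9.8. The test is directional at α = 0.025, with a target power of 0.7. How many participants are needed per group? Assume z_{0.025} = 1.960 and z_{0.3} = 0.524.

n = 17 per group

Cohen's d = |M₁ − M₂| / SD_pooled = |70.5 − 62.0| / 9.8 = 8.5 / 9.8 = 0.867.
For two independent groups with equal n: n = 2·((z_{α} + z_β) / d)².
z_{α} + z_β = 1.960 + 0.524 = 2.484.
n = 2 × (2.484 / 0.867)² = 2 × 2.865² = 2 × 8.21 = 16.4.
Round up to the next whole participant.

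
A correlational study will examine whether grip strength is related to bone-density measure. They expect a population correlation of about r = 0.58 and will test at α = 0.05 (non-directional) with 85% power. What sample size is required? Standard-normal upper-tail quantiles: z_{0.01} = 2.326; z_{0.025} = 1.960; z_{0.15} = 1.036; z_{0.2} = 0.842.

n = 24

Fisher's z: C = ½·ln((1+r)/(1−r)) = ½·ln(3.7619) = 0.6625.
n = ((z_{α/2} + z_β)/C)² + 3.
(1.960 + 1.036) / 0.6625 = 2.996 / 0.6625 = 4.522.
n = 4.522² + 3 = 20.45 + 3 = 23.5.
Round up.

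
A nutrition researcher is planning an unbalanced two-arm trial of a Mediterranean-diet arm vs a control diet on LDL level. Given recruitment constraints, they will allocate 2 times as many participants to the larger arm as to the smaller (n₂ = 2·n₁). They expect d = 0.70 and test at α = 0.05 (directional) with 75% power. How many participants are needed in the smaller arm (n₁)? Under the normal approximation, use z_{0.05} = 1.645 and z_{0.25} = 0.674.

n₁ = 17

With allocation ratio k = n₂/n₁ = 2, Var(x̄₁−x̄₂) = σ²(1/n₁ + 1/(k·n₁)) = σ²·(k+1)/(k·n₁).
So n₁ = (1 + 1/k)·((z_{α} + z_β)/d)² = 1.500 × (2.319/0.70)².
n₁ = 1.500 × 10.98 = 16.5.
Round up: n₁ = 17, giving n₂ = 2 × 17 = 34.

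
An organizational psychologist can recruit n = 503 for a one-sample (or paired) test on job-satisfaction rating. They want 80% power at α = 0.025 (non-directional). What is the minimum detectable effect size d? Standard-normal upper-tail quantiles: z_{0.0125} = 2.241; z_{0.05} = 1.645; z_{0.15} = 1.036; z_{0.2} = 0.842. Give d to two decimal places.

For a single sample (or paired design) of n = 503: d_min = (z_{α/2} + z_β)/√n.
z-sum = 2.241 + 0.842 = 3.083.
d_min = 3.083 / √503 = 3.083 / 22.428 = 0.137.

d_min ≈ 0.14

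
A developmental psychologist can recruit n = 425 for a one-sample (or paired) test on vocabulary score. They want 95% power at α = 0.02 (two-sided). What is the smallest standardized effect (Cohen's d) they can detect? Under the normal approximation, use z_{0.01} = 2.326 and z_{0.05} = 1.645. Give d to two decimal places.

d_min ≈ 0.19

For a single sample (or paired design) of n = 425: d_min = (z_{α/2} + z_β)/√n.
z-sum = 2.326 + 1.645 = 3.971.
d_min = 3.971 / √425 = 3.971 / 20.616 = 0.193.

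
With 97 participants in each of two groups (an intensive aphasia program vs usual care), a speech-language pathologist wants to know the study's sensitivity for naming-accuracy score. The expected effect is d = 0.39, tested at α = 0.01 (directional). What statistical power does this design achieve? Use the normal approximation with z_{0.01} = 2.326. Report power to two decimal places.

power ≈ 0.65

For two equal groups, power = Φ(d·√(n/2) − z_{α}).
d·√(n/2) = 0.39 × √(97/2) = 0.39 × 6.964 = 2.716.
z_β = 2.716 − 2.326 = 0.390.
Power = Φ(0.390) = 0.652.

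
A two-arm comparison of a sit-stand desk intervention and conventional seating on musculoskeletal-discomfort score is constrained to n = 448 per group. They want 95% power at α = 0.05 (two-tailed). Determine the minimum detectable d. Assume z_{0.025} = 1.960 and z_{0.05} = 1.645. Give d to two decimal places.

d_min ≈ 0.24

For two independent groups of n = 448 each: d_min = (z_{α/2} + z_β)·√(2/n).
z-sum = 1.960 + 1.645 = 3.605.
d_min = 3.605 × √(2/448) = 3.605 × 0.0668 = 0.241.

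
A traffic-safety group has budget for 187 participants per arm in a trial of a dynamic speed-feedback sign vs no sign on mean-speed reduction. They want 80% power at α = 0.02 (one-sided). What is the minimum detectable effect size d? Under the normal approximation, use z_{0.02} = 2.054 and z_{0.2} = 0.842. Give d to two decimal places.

For two independent groups of n = 187 each: d_min = (z_{α} + z_β)·√(2/n).
z-sum = 2.054 + 0.842 = 2.896.
d_min = 2.896 × √(2/187) = 2.896 × 0.1034 = 0.299.

d_min ≈ 0.30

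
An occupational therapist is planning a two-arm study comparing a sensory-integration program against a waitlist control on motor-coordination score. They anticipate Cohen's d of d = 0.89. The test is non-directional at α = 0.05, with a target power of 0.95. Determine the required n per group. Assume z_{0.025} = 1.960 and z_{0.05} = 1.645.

n = 33 per group

For two independent groups with equal n: n = 2·((z_{α/2} + z_β) / d)².
z_{α/2} + z_β = 1.960 + 1.645 = 3.605.
n = 2 × (3.605 / 0.89)² = 2 × 4.051² = 2 × 16.41 = 32.8.
Round up to the next whole participant.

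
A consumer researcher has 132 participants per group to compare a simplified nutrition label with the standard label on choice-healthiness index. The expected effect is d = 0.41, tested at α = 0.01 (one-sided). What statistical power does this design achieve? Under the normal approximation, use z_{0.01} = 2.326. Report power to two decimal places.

power ≈ 0.84

For two equal groups, power = Φ(d·√(n/2) − z_{α}).
d·√(n/2) = 0.41 × √(132/2) = 0.41 × 8.124 = 3.331.
z_β = 3.331 − 2.326 = 1.005.
Power = Φ(1.005) = 0.843.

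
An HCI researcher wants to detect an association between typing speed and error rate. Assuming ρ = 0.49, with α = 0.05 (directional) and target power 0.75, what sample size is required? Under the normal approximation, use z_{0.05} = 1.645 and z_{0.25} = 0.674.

Fisher's z: C = ½·ln((1+r)/(1−r)) = ½·ln(2.9216) = 0.5361.
n = ((z_{α} + z_β)/C)² + 3.
(1.645 + 0.674) / 0.5361 = 2.319 / 0.5361 = 4.326.
n = 4.326² + 3 = 18.71 + 3 = 21.7.
Round up.

n = 22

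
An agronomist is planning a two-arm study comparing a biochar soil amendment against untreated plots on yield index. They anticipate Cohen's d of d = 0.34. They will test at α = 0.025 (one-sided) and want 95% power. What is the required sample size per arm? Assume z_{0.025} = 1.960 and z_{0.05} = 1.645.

For two independent groups with equal n: n = 2·((z_{α} + z_β) / d)².
z_{α} + z_β = 1.960 + 1.645 = 3.605.
n = 2 × (3.605 / 0.34)² = 2 × 10.603² = 2 × 112.42 = 224.8.
Round up to the next whole participant.

n = 225 per group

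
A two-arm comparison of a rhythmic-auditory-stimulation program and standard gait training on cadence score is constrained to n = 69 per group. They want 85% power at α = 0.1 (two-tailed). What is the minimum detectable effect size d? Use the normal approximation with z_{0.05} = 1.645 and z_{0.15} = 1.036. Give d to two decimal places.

d_min ≈ 0.46

For two independent groups of n = 69 each: d_min = (z_{α/2} + z_β)·√(2/n).
z-sum = 1.645 + 1.036 = 2.681.
d_min = 2.681 × √(2/69) = 2.681 × 0.1703 = 0.456.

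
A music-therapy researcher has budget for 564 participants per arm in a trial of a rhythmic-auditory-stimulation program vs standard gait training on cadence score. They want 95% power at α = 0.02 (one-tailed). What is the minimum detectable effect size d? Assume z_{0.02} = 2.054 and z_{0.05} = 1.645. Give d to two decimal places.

For two independent groups of n = 564 each: d_min = (z_{α} + z_β)·√(2/n).
z-sum = 2.054 + 1.645 = 3.699.
d_min = 3.699 × √(2/564) = 3.699 × 0.0595 = 0.220.

d_min ≈ 0.22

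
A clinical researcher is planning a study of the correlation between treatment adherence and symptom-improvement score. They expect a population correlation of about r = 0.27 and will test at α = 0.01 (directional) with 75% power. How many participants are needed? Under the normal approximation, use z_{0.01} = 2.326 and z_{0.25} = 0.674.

Fisher's z: C = ½·ln((1+r)/(1−r)) = ½·ln(1.7397) = 0.2769.
n = ((z_{α} + z_β)/C)² + 3.
(2.326 + 0.674) / 0.2769 = 3.000 / 0.2769 = 10.834.
n = 10.834² + 3 = 117.38 + 3 = 120.4.
Round up.

n = 121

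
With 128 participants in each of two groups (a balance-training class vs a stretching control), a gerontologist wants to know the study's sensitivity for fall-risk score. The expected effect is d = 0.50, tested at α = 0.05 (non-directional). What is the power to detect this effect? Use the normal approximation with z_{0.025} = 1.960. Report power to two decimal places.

For two equal groups, power = Φ(d·√(n/2) − z_{α/2}).
d·√(n/2) = 0.50 × √(128/2) = 0.50 × 8.000 = 4.000.
z_β = 4.000 − 1.960 = 2.040.
Power = Φ(2.040) = 0.979.

power ≈ 0.98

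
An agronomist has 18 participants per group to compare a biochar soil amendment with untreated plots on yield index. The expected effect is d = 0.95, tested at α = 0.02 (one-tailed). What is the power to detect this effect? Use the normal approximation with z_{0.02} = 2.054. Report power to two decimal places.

For two equal groups, power = Φ(d·√(n/2) − z_{α}).
d·√(n/2) = 0.95 × √(18/2) = 0.95 × 3.000 = 2.850.
z_β = 2.850 − 2.054 = 0.796.
Power = Φ(0.796) = 0.787.

power ≈ 0.79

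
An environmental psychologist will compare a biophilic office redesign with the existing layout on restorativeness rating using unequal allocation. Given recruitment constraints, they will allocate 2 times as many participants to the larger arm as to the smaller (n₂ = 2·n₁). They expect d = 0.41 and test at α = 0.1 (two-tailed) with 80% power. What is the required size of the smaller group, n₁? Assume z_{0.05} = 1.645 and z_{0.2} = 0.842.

n₁ = 56

With allocation ratio k = n₂/n₁ = 2, Var(x̄₁−x̄₂) = σ²(1/n₁ + 1/(k·n₁)) = σ²·(k+1)/(k·n₁).
So n₁ = (1 + 1/k)·((z_{α/2} + z_β)/d)² = 1.500 × (2.487/0.41)².
n₁ = 1.500 × 36.79 = 55.2.
Round up: n₁ = 56, giving n₂ = 2 × 56 = 112.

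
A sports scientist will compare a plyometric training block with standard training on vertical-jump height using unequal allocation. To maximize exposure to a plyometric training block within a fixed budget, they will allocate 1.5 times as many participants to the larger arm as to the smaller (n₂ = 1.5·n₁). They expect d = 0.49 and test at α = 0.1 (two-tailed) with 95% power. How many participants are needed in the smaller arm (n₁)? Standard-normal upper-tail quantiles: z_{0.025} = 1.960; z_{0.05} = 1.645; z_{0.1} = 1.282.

n₁ = 76

With allocation ratio k = n₂/n₁ = 1.5, Var(x̄₁−x̄₂) = σ²(1/n₁ + 1/(k·n₁)) = σ²·(k+1)/(k·n₁).
So n₁ = (1 + 1/k)·((z_{α/2} + z_β)/d)² = 1.667 × (3.290/0.49)².
n₁ = 1.667 × 45.08 = 75.1.
Round up: n₁ = 76, giving n₂ = 1.5 × 76 = 114.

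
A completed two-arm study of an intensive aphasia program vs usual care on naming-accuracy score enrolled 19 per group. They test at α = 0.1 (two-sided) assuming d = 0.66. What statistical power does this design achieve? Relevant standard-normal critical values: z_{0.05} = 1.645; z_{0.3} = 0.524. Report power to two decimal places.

power ≈ 0.65

For two equal groups, power = Φ(d·√(n/2) − z_{α/2}).
d·√(n/2) = 0.66 × √(19/2) = 0.66 × 3.082 = 2.034.
z_β = 2.034 − 1.645 = 0.389.
Power = Φ(0.389) = 0.651.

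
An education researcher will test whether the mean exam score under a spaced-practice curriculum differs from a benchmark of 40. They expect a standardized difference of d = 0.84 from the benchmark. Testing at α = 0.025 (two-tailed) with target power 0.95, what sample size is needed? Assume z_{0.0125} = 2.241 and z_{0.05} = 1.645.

n = 22

For a one-sample test: n = ((z_{α/2} + z_β) / d)².
z_{α/2} + z_β = 2.241 + 1.645 = 3.886.
n = (3.886 / 0.84)² = 4.626² = 21.40.
Round up.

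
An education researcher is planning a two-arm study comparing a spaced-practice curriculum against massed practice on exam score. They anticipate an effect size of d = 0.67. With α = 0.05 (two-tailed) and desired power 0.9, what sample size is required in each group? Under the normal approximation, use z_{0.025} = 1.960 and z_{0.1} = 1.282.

For two independent groups with equal n: n = 2·((z_{α/2} + z_β) / d)².
z_{α/2} + z_β = 1.960 + 1.282 = 3.242.
n = 2 × (3.242 / 0.67)² = 2 × 4.839² = 2 × 23.41 = 46.8.
Round up to the next whole participant.

n = 47 per group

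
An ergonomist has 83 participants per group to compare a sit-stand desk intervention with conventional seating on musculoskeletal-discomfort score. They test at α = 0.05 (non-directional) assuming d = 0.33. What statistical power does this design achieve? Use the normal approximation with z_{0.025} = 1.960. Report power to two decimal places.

power ≈ 0.57

For two equal groups, power = Φ(d·√(n/2) − z_{α/2}).
d·√(n/2) = 0.33 × √(83/2) = 0.33 × 6.442 = 2.126.
z_β = 2.126 − 1.960 = 0.166.
Power = Φ(0.166) = 0.566.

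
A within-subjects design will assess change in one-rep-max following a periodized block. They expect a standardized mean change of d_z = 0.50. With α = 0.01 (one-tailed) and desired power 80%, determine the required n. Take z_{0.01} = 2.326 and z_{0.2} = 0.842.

n = 41 pairs

For a paired (one-sample on differences) test: n = ((z_{α} + z_β) / d)².
z_{α} + z_β = 2.326 + 0.842 = 3.168.
n = (3.168 / 0.50)² = 6.336² = 40.14.
Round up.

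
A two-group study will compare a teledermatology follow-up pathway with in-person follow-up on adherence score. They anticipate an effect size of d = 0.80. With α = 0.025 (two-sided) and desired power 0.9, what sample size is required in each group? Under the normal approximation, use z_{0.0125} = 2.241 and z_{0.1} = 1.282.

For two independent groups with equal n: n = 2·((z_{α/2} + z_β) / d)².
z_{α/2} + z_β = 2.241 + 1.282 = 3.523.
n = 2 × (3.523 / 0.80)² = 2 × 4.404² = 2 × 19.39 = 38.8.
Round up to the next whole participant.

n = 39 per group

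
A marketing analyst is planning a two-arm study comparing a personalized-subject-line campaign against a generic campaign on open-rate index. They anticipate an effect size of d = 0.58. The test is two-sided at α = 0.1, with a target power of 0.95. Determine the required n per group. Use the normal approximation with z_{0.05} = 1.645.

n = 65 per group

For two independent groups with equal n: n = 2·((z_{α/2} + z_β) / d)².
z_{α/2} + z_β = 1.645 + 1.645 = 3.290.
n = 2 × (3.290 / 0.58)² = 2 × 5.672² = 2 × 32.18 = 64.4.
Round up to the next whole participant.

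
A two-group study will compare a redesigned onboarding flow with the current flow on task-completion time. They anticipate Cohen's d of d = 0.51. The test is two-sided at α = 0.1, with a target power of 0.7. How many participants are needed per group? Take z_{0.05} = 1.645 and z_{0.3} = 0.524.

For two independent groups with equal n: n = 2·((z_{α/2} + z_β) / d)².
z_{α/2} + z_β = 1.645 + 0.524 = 2.169.
n = 2 × (2.169 / 0.51)² = 2 × 4.253² = 2 × 18.09 = 36.2.
Round up to the next whole participant.

n = 37 per group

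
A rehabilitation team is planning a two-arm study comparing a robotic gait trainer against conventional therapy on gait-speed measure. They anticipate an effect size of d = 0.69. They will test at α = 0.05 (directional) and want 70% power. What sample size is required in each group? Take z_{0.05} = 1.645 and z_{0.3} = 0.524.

n = 20 per group

For two independent groups with equal n: n = 2·((z_{α} + z_β) / d)².
z_{α} + z_β = 1.645 + 0.524 = 2.169.
n = 2 × (2.169 / 0.69)² = 2 × 3.143² = 2 × 9.88 = 19.8.
Round up to the next whole participant.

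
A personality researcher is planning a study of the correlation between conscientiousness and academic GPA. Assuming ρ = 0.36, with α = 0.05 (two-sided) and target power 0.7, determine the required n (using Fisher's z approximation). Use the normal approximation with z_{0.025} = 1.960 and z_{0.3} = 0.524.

n = 47

Fisher's z: C = ½·ln((1+r)/(1−r)) = ½·ln(2.1250) = 0.3769.
n = ((z_{α/2} + z_β)/C)² + 3.
(1.960 + 0.524) / 0.3769 = 2.484 / 0.3769 = 6.591.
n = 6.591² + 3 = 43.44 + 3 = 46.4.
Round up.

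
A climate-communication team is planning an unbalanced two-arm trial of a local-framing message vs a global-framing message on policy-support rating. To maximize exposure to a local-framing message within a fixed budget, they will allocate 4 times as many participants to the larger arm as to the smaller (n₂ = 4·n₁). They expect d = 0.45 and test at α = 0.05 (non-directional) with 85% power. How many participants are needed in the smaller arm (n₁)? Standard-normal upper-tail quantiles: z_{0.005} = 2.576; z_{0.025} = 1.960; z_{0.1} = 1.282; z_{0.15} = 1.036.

With allocation ratio k = n₂/n₁ = 4, Var(x̄₁−x̄₂) = σ²(1/n₁ + 1/(k·n₁)) = σ²·(k+1)/(k·n₁).
So n₁ = (1 + 1/k)·((z_{α/2} + z_β)/d)² = 1.250 × (2.996/0.45)².
n₁ = 1.250 × 44.33 = 55.4.
Round up: n₁ = 56, giving n₂ = 4 × 56 = 224.

n₁ = 56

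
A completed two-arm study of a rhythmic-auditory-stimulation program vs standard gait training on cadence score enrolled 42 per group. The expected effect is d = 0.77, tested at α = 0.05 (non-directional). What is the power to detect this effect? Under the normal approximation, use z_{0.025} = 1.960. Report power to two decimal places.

For two equal groups, power = Φ(d·√(n/2) − z_{α/2}).
d·√(n/2) = 0.77 × √(42/2) = 0.77 × 4.583 = 3.529.
z_β = 3.529 − 1.960 = 1.569.
Power = Φ(1.569) = 0.942.

power ≈ 0.94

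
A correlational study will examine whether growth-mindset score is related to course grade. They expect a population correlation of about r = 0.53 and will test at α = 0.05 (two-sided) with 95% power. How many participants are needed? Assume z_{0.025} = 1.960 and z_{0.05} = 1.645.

n = 41

Fisher's z: C = ½·ln((1+r)/(1−r)) = ½·ln(3.2553) = 0.5901.
n = ((z_{α/2} + z_β)/C)² + 3.
(1.960 + 1.645) / 0.5901 = 3.605 / 0.5901 = 6.109.
n = 6.109² + 3 = 37.32 + 3 = 40.3.
Round up.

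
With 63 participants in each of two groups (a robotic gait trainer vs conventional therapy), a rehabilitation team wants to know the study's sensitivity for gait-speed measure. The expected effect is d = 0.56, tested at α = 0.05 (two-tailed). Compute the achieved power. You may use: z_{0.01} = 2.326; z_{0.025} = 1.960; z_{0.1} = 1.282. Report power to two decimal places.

For two equal groups, power = Φ(d·√(n/2) − z_{α/2}).
d·√(n/2) = 0.56 × √(63/2) = 0.56 × 5.612 = 3.143.
z_β = 3.143 − 1.960 = 1.183.
Power = Φ(1.183) = 0.882.

power ≈ 0.88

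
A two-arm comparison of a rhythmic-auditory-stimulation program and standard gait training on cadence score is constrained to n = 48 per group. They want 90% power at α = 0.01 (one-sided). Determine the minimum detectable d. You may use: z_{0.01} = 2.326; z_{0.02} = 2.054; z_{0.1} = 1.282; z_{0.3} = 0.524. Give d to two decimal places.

For two independent groups of n = 48 each: d_min = (z_{α} + z_β)·√(2/n).
z-sum = 2.326 + 1.282 = 3.608.
d_min = 3.608 × √(2/48) = 3.608 × 0.2041 = 0.736.

d_min ≈ 0.74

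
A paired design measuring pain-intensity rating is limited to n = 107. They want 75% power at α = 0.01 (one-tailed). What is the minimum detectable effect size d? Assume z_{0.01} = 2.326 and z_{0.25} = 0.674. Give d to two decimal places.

d_min ≈ 0.29

For a single sample (or paired design) of n = 107: d_min = (z_{α} + z_β)/√n.
z-sum = 2.326 + 0.674 = 3.000.
d_min = 3.000 / √107 = 3.000 / 10.344 = 0.290.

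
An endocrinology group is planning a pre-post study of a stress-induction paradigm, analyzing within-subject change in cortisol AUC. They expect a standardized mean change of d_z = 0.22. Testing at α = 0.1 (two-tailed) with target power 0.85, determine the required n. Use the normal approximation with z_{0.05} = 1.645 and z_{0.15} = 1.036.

n = 149 pairs

For a paired (one-sample on differences) test: n = ((z_{α/2} + z_β) / d)².
z_{α/2} + z_β = 1.645 + 1.036 = 2.681.
n = (2.681 / 0.22)² = 12.186² = 148.51.
Round up.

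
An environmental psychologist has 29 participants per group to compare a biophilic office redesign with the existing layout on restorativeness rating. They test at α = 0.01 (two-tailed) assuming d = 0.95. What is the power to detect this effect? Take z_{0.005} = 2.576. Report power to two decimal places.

For two equal groups, power = Φ(d·√(n/2) − z_{α/2}).
d·√(n/2) = 0.95 × √(29/2) = 0.95 × 3.808 = 3.617.
z_β = 3.617 − 2.576 = 1.041.
Power = Φ(1.041) = 0.851.

power ≈ 0.85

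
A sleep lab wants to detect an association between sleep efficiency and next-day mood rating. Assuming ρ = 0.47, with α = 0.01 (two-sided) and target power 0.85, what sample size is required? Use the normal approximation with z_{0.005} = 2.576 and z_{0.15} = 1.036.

n = 54

Fisher's z: C = ½·ln((1+r)/(1−r)) = ½·ln(2.7736) = 0.5101.
n = ((z_{α/2} + z_β)/C)² + 3.
(2.576 + 1.036) / 0.5101 = 3.612 / 0.5101 = 7.081.
n = 7.081² + 3 = 50.14 + 3 = 53.1.
Round up.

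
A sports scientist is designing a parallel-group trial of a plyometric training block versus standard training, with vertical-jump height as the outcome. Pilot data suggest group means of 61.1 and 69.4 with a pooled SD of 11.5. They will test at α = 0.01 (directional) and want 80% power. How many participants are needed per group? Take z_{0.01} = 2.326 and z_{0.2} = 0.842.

Cohen's d = |M₁ − M₂| / SD_pooled = |61.1 − 69.4| / 11.5 = 8.3 / 11.5 = 0.722.
For two independent groups with equal n: n = 2·((z_{α} + z_β) / d)².
z_{α} + z_β = 2.326 + 0.842 = 3.168.
n = 2 × (3.168 / 0.722)² = 2 × 4.388² = 2 × 19.25 = 38.5.
Round up to the next whole participant.

n = 39 per group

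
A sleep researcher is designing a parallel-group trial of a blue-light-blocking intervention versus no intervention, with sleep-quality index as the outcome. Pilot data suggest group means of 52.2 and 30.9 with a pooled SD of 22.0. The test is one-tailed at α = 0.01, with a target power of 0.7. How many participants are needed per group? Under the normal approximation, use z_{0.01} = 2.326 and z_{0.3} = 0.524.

Cohen's d = |M₁ − M₂| / SD_pooled = |52.2 − 30.9| / 22.0 = 21.3 / 22.0 = 0.968.
For two independent groups with equal n: n = 2·((z_{α} + z_β) / d)².
z_{α} + z_β = 2.326 + 0.524 = 2.850.
n = 2 × (2.850 / 0.968)² = 2 × 2.944² = 2 × 8.67 = 17.3.
Round up to the next whole participant.

n = 18 per group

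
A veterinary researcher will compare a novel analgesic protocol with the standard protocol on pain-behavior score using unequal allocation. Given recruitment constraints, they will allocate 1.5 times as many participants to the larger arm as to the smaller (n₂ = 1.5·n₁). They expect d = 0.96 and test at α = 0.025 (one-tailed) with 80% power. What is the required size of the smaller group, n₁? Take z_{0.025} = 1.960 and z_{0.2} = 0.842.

n₁ = 15

With allocation ratio k = n₂/n₁ = 1.5, Var(x̄₁−x̄₂) = σ²(1/n₁ + 1/(k·n₁)) = σ²·(k+1)/(k·n₁).
So n₁ = (1 + 1/k)·((z_{α} + z_β)/d)² = 1.667 × (2.802/0.96)².
n₁ = 1.667 × 8.52 = 14.2.
Round up: n₁ = 15, giving n₂ = ⌈1.5 × 15⌉ = ⌈22.5⌉ = 23.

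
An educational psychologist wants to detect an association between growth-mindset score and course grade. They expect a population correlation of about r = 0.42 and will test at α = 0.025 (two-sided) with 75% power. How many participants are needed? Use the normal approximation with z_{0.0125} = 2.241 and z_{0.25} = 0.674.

n = 46

Fisher's z: C = ½·ln((1+r)/(1−r)) = ½·ln(2.4483) = 0.4477.
n = ((z_{α/2} + z_β)/C)² + 3.
(2.241 + 0.674) / 0.4477 = 2.915 / 0.4477 = 6.511.
n = 6.511² + 3 = 42.39 + 3 = 45.4.
Round up.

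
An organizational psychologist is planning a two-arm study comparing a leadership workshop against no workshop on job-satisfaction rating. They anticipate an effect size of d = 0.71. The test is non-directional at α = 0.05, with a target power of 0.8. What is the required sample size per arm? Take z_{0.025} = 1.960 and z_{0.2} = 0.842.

For two independent groups with equal n: n = 2·((z_{α/2} + z_β) / d)².
z_{α/2} + z_β = 1.960 + 0.842 = 2.802.
n = 2 × (2.802 / 0.71)² = 2 × 3.946² = 2 × 15.57 = 31.1.
Round up to the next whole participant.

n = 32 per group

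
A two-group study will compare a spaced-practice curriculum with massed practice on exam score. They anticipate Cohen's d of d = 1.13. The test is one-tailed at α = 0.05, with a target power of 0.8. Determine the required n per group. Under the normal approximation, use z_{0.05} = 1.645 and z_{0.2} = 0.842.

n = 10 per group

For two independent groups with equal n: n = 2·((z_{α} + z_β) / d)².
z_{α} + z_β = 1.645 + 0.842 = 2.487.
n = 2 × (2.487 / 1.13)² = 2 × 2.201² = 2 × 4.84 = 9.7.
Round up to the next whole participant.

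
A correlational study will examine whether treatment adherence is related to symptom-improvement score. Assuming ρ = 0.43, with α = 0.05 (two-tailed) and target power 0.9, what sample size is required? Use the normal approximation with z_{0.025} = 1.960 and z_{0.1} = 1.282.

Fisher's z: C = ½·ln((1+r)/(1−r)) = ½·ln(2.5088) = 0.4599.
n = ((z_{α/2} + z_β)/C)² + 3.
(1.960 + 1.282) / 0.4599 = 3.242 / 0.4599 = 7.049.
n = 7.049² + 3 = 49.69 + 3 = 52.7.
Round up.

n = 53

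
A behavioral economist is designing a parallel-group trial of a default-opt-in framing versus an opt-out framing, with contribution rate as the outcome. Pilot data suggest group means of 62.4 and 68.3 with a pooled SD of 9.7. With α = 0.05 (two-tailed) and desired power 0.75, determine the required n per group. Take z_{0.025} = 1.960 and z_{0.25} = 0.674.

Cohen's d = |M₁ − M₂| / SD_pooled = |62.4 − 68.3| / 9.7 = 5.9 / 9.7 = 0.608.
For two independent groups with equal n: n = 2·((z_{α/2} + z_β) / d)².
z_{α/2} + z_β = 1.960 + 0.674 = 2.634.
n = 2 × (2.634 / 0.608)² = 2 × 4.332² = 2 × 18.77 = 37.5.
Round up to the next whole participant.

n = 38 per group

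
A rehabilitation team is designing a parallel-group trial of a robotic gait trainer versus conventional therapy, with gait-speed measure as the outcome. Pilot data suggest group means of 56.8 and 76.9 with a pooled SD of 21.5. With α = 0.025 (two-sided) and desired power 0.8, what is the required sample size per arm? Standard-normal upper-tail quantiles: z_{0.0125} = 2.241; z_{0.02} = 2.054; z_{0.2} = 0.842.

Cohen's d = |M₁ − M₂| / SD_pooled = |56.8 − 76.9| / 21.5 = 20.1 / 21.5 = 0.935.
For two independent groups with equal n: n = 2·((z_{α/2} + z_β) / d)².
z_{α/2} + z_β = 2.241 + 0.842 = 3.083.
n = 2 × (3.083 / 0.935)² = 2 × 3.297² = 2 × 10.87 = 21.7.
Round up to the next whole participant.

n = 22 per group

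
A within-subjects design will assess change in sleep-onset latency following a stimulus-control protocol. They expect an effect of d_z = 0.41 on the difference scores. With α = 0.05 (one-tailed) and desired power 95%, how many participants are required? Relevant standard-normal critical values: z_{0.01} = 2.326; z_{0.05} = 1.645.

n = 65 pairs

For a paired (one-sample on differences) test: n = ((z_{α} + z_β) / d)².
z_{α} + z_β = 1.645 + 1.645 = 3.290.
n = (3.290 / 0.41)² = 8.024² = 64.39.
Round up.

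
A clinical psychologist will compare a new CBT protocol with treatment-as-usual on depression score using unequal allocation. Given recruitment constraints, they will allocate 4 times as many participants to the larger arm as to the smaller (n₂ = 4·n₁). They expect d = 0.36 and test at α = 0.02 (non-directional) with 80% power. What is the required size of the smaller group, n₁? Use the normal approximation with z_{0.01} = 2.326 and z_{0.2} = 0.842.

With allocation ratio k = n₂/n₁ = 4, Var(x̄₁−x̄₂) = σ²(1/n₁ + 1/(k·n₁)) = σ²·(k+1)/(k·n₁).
So n₁ = (1 + 1/k)·((z_{α/2} + z_β)/d)² = 1.250 × (3.168/0.36)².
n₁ = 1.250 × 77.44 = 96.8.
Round up: n₁ = 97, giving n₂ = 4 × 97 = 388.

n₁ = 97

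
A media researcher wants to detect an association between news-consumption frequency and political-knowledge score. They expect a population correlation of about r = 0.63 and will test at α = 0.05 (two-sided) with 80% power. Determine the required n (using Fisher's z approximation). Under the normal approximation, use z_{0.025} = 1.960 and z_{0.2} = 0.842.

n = 18

Fisher's z: C = ½·ln((1+r)/(1−r)) = ½·ln(4.4054) = 0.7414.
n = ((z_{α/2} + z_β)/C)² + 3.
(1.960 + 0.842) / 0.7414 = 2.802 / 0.7414 = 3.779.
n = 3.779² + 3 = 14.28 + 3 = 17.3.
Round up.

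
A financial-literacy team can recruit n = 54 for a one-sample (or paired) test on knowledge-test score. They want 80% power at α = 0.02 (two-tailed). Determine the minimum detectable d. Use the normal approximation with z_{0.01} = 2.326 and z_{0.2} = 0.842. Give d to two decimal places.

d_min ≈ 0.43

For a single sample (or paired design) of n = 54: d_min = (z_{α/2} + z_β)/√n.
z-sum = 2.326 + 0.842 = 3.168.
d_min = 3.168 / √54 = 3.168 / 7.348 = 0.431.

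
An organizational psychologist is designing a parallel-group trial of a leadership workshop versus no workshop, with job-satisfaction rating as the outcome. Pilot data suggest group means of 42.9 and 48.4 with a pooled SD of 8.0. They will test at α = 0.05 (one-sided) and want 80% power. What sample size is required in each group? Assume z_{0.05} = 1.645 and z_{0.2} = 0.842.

n = 27 per group

Cohen's d = |M₁ − M₂| / SD_pooled = |42.9 − 48.4| / 8.0 = 5.5 / 8.0 = 0.688.
For two independent groups with equal n: n = 2·((z_{α} + z_β) / d)².
z_{α} + z_β = 1.645 + 0.842 = 2.487.
n = 2 × (2.487 / 0.688)² = 2 × 3.615² = 2 × 13.07 = 26.1.
Round up to the next whole participant.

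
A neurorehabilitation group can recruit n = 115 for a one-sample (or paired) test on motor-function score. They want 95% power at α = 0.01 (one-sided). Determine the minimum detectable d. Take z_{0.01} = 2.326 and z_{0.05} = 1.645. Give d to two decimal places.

d_min ≈ 0.37

For a single sample (or paired design) of n = 115: d_min = (z_{α} + z_β)/√n.
z-sum = 2.326 + 1.645 = 3.971.
d_min = 3.971 / √115 = 3.971 / 10.724 = 0.370.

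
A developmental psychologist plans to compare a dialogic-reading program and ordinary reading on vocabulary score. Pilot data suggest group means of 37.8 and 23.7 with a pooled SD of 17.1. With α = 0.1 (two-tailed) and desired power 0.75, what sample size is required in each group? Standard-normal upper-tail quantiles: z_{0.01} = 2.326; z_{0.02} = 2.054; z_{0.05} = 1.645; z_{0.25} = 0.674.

Cohen's d = |M₁ − M₂| / SD_pooled = |37.8 − 23.7| / 17.1 = 14.1 / 17.1 = 0.825.
For two independent groups with equal n: n = 2·((z_{α/2} + z_β) / d)².
z_{α/2} + z_β = 1.645 + 0.674 = 2.319.
n = 2 × (2.319 / 0.825)² = 2 × 2.811² = 2 × 7.90 = 15.8.
Round up to the next whole participant.

n = 16 per group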